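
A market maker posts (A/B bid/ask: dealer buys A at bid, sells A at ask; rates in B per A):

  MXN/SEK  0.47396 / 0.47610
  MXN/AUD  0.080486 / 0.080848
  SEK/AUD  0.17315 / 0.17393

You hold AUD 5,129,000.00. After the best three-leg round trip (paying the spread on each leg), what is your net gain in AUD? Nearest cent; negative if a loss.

Net profit: AUD 77,281.00

Best loop AUD → MXN → SEK → AUD:
AUD 5,129,000.00 ÷ 0.080848 (buy MXN at ask) = MXN 63,440,035.62
MXN 63,440,035.62 × 0.47396 (sell MXN at bid) = SEK 30,068,039.28
SEK 30,068,039.28 × 0.17315 (sell SEK at bid) = AUD 5,206,281.00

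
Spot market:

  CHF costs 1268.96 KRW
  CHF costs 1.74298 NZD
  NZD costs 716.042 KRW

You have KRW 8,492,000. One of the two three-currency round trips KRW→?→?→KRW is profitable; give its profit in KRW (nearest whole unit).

Profit: KRW 142,298

Profitable loop is KRW → NZD → CHF → KRW:
KRW 8,492,000 ÷ 716.042 = NZD 11,859.64
NZD 11,859.64 ÷ 1.74298 = CHF 6,804.23
CHF 6,804.23 × 1268.96 = KRW 8,634,298
Profit = KRW 8,634,298 − KRW 8,492,000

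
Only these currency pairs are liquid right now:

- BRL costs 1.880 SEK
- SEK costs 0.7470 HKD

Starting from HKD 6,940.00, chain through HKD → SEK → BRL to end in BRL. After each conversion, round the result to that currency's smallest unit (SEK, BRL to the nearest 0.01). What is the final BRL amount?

HKD 6,940.00 ÷ 0.7470 = SEK 9,290.50
SEK 9,290.50 ÷ 1.880 = BRL 4,941.76

BRL 4,941.76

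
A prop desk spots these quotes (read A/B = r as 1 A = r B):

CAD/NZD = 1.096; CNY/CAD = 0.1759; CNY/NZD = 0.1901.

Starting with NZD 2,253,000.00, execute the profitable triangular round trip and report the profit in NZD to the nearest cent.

Profitable loop is NZD → CNY → CAD → NZD:
NZD 2,253,000.00 ÷ 0.1901 = CNY 11,851,657.02
CNY 11,851,657.02 × 0.1759 = CAD 2,084,706.47
CAD 2,084,706.47 × 1.096 = NZD 2,284,838.29
Profit = NZD 2,284,838.29 − NZD 2,253,000.00

Profit: NZD 31,838.29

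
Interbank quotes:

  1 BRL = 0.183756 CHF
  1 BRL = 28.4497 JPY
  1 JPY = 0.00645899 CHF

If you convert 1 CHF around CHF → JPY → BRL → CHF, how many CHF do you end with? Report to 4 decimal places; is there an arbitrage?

1.0000 (no arbitrage)

Around CHF → JPY → BRL → CHF: 1 ÷ 0.00645899 ÷ 28.4497 × 0.183756 = 0.999998
Product ≈ 1 (deviation 0.000%, within rounding noise).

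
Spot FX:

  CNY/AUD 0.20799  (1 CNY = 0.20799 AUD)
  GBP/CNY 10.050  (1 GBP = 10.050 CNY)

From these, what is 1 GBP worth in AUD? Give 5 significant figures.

GBP/AUD = 2.0903

1 GBP × 10.050 = 10.05 CNY
10.05 CNY × 0.20799 = 2.0903 AUD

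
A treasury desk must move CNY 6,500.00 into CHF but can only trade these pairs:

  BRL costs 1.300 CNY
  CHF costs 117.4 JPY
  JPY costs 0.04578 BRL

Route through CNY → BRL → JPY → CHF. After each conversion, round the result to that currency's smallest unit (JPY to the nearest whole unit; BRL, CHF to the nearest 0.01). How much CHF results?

CHF 930.31

CNY 6,500.00 ÷ 1.300 = BRL 5,000.00
BRL 5,000.00 ÷ 0.04578 = JPY 109,218
JPY 109,218 ÷ 117.4 = CHF 930.31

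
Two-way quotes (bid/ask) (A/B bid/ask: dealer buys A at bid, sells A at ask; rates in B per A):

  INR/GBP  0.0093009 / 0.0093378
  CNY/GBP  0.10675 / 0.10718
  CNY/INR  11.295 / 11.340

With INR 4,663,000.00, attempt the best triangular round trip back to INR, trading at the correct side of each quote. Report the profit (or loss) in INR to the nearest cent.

Best loop INR → CNY → GBP → INR:
INR 4,663,000.00 ÷ 11.340 (buy CNY at ask) = CNY 411,199.29
CNY 411,199.29 × 0.10675 (sell CNY at bid) = GBP 43,895.52
GBP 43,895.52 ÷ 0.0093378 (buy INR at ask) = INR 4,700,842.24

Net profit: INR 37,842.24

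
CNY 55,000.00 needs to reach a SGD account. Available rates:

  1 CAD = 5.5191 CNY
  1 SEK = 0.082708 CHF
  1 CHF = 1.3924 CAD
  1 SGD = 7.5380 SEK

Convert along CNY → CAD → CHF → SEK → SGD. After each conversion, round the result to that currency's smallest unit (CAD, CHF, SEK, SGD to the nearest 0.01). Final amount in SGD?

SGD 11,479.60

CNY 55,000.00 ÷ 5.5191 = CAD 9,965.39
CAD 9,965.39 ÷ 1.3924 = CHF 7,156.99
CHF 7,156.99 ÷ 0.082708 = SEK 86,533.23
SEK 86,533.23 ÷ 7.5380 = SGD 11,479.60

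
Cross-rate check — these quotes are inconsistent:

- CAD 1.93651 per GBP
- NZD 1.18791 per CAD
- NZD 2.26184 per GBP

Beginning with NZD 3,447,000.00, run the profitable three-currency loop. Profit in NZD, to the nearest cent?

Profitable loop is NZD → GBP → CAD → NZD:
NZD 3,447,000.00 ÷ 2.26184 = GBP 1,523,980.48
GBP 1,523,980.48 × 1.93651 = CAD 2,951,203.43
CAD 2,951,203.43 × 1.18791 = NZD 3,505,764.07
Profit = NZD 3,505,764.07 − NZD 3,447,000.00

Profit: NZD 58,764.07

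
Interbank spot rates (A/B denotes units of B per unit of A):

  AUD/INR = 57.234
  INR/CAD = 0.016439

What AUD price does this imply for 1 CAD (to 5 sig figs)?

CAD/AUD = 1.0628

1 CAD ÷ 0.016439 = 60.831 INR
60.831 INR ÷ 57.234 = 1.06285 AUD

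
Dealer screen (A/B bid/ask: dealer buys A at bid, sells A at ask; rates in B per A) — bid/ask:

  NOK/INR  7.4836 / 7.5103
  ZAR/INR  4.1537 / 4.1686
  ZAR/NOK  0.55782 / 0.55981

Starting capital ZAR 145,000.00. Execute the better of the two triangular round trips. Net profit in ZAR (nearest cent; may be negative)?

Net profit: ZAR 205.29

Best loop ZAR → NOK → INR → ZAR:
ZAR 145,000.00 × 0.55782 (sell ZAR at bid) = NOK 80,883.90
NOK 80,883.90 × 7.4836 (sell NOK at bid) = INR 605,302.75
INR 605,302.75 ÷ 4.1686 (buy ZAR at ask) = ZAR 145,205.29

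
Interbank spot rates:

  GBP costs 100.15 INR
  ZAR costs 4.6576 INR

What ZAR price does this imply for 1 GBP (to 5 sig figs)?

GBP/ZAR = 21.502

1 GBP × 100.15 = 100.15 INR
100.15 INR ÷ 4.6576 = 21.5025 ZAR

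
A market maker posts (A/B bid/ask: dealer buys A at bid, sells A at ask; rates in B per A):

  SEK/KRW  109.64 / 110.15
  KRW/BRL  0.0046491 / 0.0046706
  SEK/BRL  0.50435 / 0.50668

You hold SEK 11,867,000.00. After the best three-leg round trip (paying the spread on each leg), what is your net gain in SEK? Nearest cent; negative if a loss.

Net profit: SEK 71,371.66

Best loop SEK → KRW → BRL → SEK:
SEK 11,867,000.00 × 109.64 (sell SEK at bid) = KRW 1,301,097,880
KRW 1,301,097,880 × 0.0046491 (sell KRW at bid) = BRL 6,048,934.15
BRL 6,048,934.15 ÷ 0.50668 (buy SEK at ask) = SEK 11,938,371.66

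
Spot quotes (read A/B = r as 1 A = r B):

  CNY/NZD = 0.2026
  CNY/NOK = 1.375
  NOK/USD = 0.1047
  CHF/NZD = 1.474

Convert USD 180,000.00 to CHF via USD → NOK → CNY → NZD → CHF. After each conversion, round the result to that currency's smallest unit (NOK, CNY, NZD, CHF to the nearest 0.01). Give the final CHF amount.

USD 180,000.00 ÷ 0.1047 = NOK 1,719,197.71
NOK 1,719,197.71 ÷ 1.375 = CNY 1,250,325.61
CNY 1,250,325.61 × 0.2026 = NZD 253,315.97
NZD 253,315.97 ÷ 1.474 = CHF 171,856.15

CHF 171,856.15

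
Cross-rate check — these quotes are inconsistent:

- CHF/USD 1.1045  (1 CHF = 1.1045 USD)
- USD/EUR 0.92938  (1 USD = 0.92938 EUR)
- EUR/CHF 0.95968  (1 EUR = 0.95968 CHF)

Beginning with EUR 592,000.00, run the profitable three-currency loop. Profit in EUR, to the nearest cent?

Profit: EUR 8,947.07

Profitable loop is EUR → USD → CHF → EUR:
EUR 592,000.00 ÷ 0.92938 = USD 636,983.80
USD 636,983.80 ÷ 1.1045 = CHF 576,716.88
CHF 576,716.88 ÷ 0.95968 = EUR 600,947.07
Profit = EUR 600,947.07 − EUR 592,000.00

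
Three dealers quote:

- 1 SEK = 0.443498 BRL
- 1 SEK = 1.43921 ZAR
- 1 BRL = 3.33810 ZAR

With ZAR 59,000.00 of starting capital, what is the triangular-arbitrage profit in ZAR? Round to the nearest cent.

Profitable loop is ZAR → SEK → BRL → ZAR:
ZAR 59,000.00 ÷ 1.43921 = SEK 40,994.71
SEK 40,994.71 × 0.443498 = BRL 18,181.07
BRL 18,181.07 × 3.33810 = ZAR 60,690.24
Profit = ZAR 60,690.24 − ZAR 59,000.00

Profit: ZAR 1,690.24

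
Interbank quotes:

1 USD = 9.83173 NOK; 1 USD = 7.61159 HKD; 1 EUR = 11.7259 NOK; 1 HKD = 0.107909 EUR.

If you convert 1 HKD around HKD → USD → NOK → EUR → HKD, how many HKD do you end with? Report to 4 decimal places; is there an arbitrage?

1.0208 (arbitrage exists)

Around HKD → USD → NOK → EUR → HKD: 1 ÷ 7.61159 × 9.83173 ÷ 11.7259 ÷ 0.107909 = 1.020824
Product > 1; profitable direction is HKD → USD → NOK → EUR → HKD.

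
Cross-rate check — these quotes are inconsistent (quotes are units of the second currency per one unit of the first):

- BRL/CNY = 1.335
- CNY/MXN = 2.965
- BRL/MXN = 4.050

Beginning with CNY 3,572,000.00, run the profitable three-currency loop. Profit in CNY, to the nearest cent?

Profit: CNY 82,773.86

Profitable loop is CNY → BRL → MXN → CNY:
CNY 3,572,000.00 ÷ 1.335 = BRL 2,675,655.43
BRL 2,675,655.43 × 4.050 = MXN 10,836,404.49
MXN 10,836,404.49 ÷ 2.965 = CNY 3,654,773.86
Profit = CNY 3,654,773.86 − CNY 3,572,000.00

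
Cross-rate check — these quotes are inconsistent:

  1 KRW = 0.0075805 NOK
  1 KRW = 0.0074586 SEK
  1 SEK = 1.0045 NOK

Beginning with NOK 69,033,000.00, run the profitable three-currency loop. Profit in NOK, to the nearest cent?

Profitable loop is NOK → SEK → KRW → NOK:
NOK 69,033,000.00 ÷ 1.0045 = SEK 68,723,743.16
SEK 68,723,743.16 ÷ 0.0074586 = KRW 9,214,027,184
KRW 9,214,027,184 × 0.0075805 = NOK 69,846,933.07
Profit = NOK 69,846,933.07 − NOK 69,033,000.00

Profit: NOK 813,933.07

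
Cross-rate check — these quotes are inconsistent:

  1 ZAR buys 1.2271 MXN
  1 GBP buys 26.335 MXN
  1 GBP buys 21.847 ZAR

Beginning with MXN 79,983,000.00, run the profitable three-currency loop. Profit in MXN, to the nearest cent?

Profit: MXN 1,437,943.70

Profitable loop is MXN → GBP → ZAR → MXN:
MXN 79,983,000.00 ÷ 26.335 = GBP 3,037,136.89
GBP 3,037,136.89 × 21.847 = ZAR 66,352,329.64
ZAR 66,352,329.64 × 1.2271 = MXN 81,420,943.70
Profit = MXN 81,420,943.70 − MXN 79,983,000.00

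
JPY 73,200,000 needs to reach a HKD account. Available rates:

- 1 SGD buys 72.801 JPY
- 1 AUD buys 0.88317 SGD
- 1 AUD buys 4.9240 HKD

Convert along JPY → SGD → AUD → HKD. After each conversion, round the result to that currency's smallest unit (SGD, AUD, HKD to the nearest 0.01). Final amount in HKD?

JPY 73,200,000 ÷ 72.801 = SGD 1,005,480.69
SGD 1,005,480.69 ÷ 0.88317 = AUD 1,138,490.54
AUD 1,138,490.54 × 4.9240 = HKD 5,605,927.42

HKD 5,605,927.42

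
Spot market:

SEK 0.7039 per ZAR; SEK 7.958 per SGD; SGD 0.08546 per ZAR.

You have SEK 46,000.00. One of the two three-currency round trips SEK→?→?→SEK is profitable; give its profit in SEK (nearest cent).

Profitable loop is SEK → SGD → ZAR → SEK:
SEK 46,000.00 ÷ 7.958 = SGD 5,780.35
SGD 5,780.35 ÷ 0.08546 = ZAR 67,638.04
ZAR 67,638.04 × 0.7039 = SEK 47,610.42
Profit = SEK 47,610.42 − SEK 46,000.00

Profit: SEK 1,610.42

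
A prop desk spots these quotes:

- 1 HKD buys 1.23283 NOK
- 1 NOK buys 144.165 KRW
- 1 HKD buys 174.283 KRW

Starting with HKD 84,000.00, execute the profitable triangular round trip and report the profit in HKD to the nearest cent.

Profit: HKD 1,661.82

Profitable loop is HKD → NOK → KRW → HKD:
HKD 84,000.00 × 1.23283 = NOK 103,557.72
NOK 103,557.72 × 144.165 = KRW 14,929,399
KRW 14,929,399 ÷ 174.283 = HKD 85,661.82
Profit = HKD 85,661.82 − HKD 84,000.00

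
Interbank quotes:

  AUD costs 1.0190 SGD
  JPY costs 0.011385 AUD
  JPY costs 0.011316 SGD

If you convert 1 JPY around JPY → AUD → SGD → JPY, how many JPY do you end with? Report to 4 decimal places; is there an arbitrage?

Around JPY → AUD → SGD → JPY: 1 × 0.011385 × 1.0190 ÷ 0.011316 = 1.025213
Product > 1; profitable direction is JPY → AUD → SGD → JPY.

1.0252 (arbitrage exists)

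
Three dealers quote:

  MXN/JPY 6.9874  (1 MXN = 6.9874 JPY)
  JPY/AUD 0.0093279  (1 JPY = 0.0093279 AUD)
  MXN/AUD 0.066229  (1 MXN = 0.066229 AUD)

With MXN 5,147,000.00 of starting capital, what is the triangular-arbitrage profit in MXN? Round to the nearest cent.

Profitable loop is MXN → AUD → JPY → MXN:
MXN 5,147,000.00 × 0.066229 = AUD 340,880.66
AUD 340,880.66 ÷ 0.0093279 = JPY 36,544,202
JPY 36,544,202 ÷ 6.9874 = MXN 5,230,014.33
Profit = MXN 5,230,014.33 − MXN 5,147,000.00

Profit: MXN 83,014.33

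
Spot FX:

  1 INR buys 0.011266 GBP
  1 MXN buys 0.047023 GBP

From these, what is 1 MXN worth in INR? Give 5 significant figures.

1 MXN × 0.047023 = 0.047023 GBP
0.047023 GBP ÷ 0.011266 = 4.17389 INR

MXN/INR = 4.1739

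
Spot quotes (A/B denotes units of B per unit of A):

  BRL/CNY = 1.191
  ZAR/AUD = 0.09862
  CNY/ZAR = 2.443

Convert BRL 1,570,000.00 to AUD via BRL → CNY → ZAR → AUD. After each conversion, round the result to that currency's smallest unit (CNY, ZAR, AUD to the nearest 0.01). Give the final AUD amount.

BRL 1,570,000.00 × 1.191 = CNY 1,869,870.00
CNY 1,869,870.00 × 2.443 = ZAR 4,568,092.41
ZAR 4,568,092.41 × 0.09862 = AUD 450,505.27

AUD 450,505.27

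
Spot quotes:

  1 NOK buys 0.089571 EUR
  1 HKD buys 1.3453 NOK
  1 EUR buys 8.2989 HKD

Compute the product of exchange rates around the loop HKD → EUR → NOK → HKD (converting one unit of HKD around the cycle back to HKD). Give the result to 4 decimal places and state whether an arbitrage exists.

1.0000 (no arbitrage)

Around HKD → EUR → NOK → HKD: 1 ÷ 8.2989 ÷ 0.089571 ÷ 1.3453 = 0.999984
Product ≈ 1 (deviation 0.002%, within rounding noise).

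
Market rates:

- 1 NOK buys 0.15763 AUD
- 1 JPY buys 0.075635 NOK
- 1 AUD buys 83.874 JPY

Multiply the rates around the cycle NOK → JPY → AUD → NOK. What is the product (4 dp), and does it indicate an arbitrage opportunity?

1.0000 (no arbitrage)

Around NOK → JPY → AUD → NOK: 1 ÷ 0.075635 ÷ 83.874 ÷ 0.15763 = 1.000025
Product ≈ 1 (deviation 0.003%, within rounding noise).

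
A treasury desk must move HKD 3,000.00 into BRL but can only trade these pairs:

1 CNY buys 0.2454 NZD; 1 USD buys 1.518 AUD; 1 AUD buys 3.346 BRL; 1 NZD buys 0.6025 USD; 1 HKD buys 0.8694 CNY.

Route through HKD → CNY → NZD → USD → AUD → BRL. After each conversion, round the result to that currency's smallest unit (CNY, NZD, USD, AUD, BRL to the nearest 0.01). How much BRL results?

BRL 1,958.71

HKD 3,000.00 × 0.8694 = CNY 2,608.20
CNY 2,608.20 × 0.2454 = NZD 640.05
NZD 640.05 × 0.6025 = USD 385.63
USD 385.63 × 1.518 = AUD 585.39
AUD 585.39 × 3.346 = BRL 1,958.71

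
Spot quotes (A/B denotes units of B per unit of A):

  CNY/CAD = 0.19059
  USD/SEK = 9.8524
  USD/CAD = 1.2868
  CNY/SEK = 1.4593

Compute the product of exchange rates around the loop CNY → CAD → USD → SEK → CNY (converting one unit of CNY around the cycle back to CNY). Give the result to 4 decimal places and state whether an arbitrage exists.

Around CNY → CAD → USD → SEK → CNY: 1 × 0.19059 ÷ 1.2868 × 9.8524 ÷ 1.4593 = 0.999969
Product ≈ 1 (deviation 0.003%, within rounding noise).

1.0000 (no arbitrage)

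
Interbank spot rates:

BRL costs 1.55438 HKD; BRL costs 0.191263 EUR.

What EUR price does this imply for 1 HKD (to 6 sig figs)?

HKD/EUR = 0.123048

1 HKD ÷ 1.55438 = 0.643343 BRL
0.643343 BRL × 0.191263 = 0.123048 EUR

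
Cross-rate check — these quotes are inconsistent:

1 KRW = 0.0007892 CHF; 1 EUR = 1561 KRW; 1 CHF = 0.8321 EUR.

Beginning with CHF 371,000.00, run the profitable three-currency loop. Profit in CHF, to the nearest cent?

Profitable loop is CHF → EUR → KRW → CHF:
CHF 371,000.00 × 0.8321 = EUR 308,709.10
EUR 308,709.10 × 1561 = KRW 481,894,905
KRW 481,894,905 × 0.0007892 = CHF 380,311.46
Profit = CHF 380,311.46 − CHF 371,000.00

Profit: CHF 9,311.46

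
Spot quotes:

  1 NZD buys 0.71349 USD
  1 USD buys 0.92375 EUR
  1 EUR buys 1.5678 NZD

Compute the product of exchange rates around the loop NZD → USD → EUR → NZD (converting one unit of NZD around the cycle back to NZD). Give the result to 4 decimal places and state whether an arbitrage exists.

1.0333 (arbitrage exists)

Around NZD → USD → EUR → NZD: 1 × 0.71349 × 0.92375 × 1.5678 = 1.033316
Product > 1; profitable direction is NZD → USD → EUR → NZD.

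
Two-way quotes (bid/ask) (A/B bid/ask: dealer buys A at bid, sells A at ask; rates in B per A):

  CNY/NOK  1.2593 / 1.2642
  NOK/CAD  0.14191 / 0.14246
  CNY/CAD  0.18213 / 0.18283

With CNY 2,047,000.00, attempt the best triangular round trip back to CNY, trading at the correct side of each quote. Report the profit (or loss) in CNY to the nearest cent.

Best loop CNY → CAD → NOK → CNY:
CNY 2,047,000.00 × 0.18213 (sell CNY at bid) = CAD 372,820.11
CAD 372,820.11 ÷ 0.14246 (buy NOK at ask) = NOK 2,617,016.07
NOK 2,617,016.07 ÷ 1.2642 (buy CNY at ask) = CNY 2,070,096.56

Net profit: CNY 23,096.56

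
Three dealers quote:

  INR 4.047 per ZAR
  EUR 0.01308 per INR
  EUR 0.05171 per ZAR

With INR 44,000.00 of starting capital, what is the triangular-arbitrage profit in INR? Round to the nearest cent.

Profitable loop is INR → EUR → ZAR → INR:
INR 44,000.00 × 0.01308 = EUR 575.52
EUR 575.52 ÷ 0.05171 = ZAR 11,129.76
ZAR 11,129.76 × 4.047 = INR 45,042.15
Profit = INR 45,042.15 − INR 44,000.00

Profit: INR 1,042.15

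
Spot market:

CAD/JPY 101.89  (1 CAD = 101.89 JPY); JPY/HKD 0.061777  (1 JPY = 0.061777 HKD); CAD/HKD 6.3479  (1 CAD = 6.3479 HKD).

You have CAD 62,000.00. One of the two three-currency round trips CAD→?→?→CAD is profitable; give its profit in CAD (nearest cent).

Profit: CAD 526.39

Profitable loop is CAD → HKD → JPY → CAD:
CAD 62,000.00 × 6.3479 = HKD 393,569.80
HKD 393,569.80 ÷ 0.061777 = JPY 6,370,814
JPY 6,370,814 ÷ 101.89 = CAD 62,526.39
Profit = CAD 62,526.39 − CAD 62,000.00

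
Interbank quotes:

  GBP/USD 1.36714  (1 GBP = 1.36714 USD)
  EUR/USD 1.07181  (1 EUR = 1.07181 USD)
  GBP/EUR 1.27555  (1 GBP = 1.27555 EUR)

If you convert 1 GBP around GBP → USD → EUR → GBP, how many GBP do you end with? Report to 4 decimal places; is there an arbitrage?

Around GBP → USD → EUR → GBP: 1 × 1.36714 ÷ 1.07181 ÷ 1.27555 = 0.999995
Product ≈ 1 (deviation 0.001%, within rounding noise).

1.0000 (no arbitrage)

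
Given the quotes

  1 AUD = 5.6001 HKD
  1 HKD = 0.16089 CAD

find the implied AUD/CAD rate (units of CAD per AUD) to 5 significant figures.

1 AUD × 5.6001 = 5.6001 HKD
5.6001 HKD × 0.16089 = 0.901 CAD

AUD/CAD = 0.90100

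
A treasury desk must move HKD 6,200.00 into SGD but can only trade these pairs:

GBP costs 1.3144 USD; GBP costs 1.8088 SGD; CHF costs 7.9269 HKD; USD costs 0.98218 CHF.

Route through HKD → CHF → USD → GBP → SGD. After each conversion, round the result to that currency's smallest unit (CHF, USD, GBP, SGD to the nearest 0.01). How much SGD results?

SGD 1,095.88

HKD 6,200.00 ÷ 7.9269 = CHF 782.15
CHF 782.15 ÷ 0.98218 = USD 796.34
USD 796.34 ÷ 1.3144 = GBP 605.86
GBP 605.86 × 1.8088 = SGD 1,095.88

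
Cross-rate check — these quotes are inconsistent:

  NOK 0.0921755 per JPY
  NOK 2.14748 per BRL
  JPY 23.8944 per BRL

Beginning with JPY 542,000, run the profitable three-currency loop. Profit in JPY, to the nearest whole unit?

Profitable loop is JPY → NOK → BRL → JPY:
JPY 542,000 × 0.0921755 = NOK 49,959.12
NOK 49,959.12 ÷ 2.14748 = BRL 23,264.07
BRL 23,264.07 × 23.8944 = JPY 555,881
Profit = JPY 555,881 − JPY 542,000

Profit: JPY 13,881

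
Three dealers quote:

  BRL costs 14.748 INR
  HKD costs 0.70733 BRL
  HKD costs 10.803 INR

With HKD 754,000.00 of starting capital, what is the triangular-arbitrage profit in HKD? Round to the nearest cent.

Profitable loop is HKD → INR → BRL → HKD:
HKD 754,000.00 × 10.803 = INR 8,145,462.00
INR 8,145,462.00 ÷ 14.748 = BRL 552,309.60
BRL 552,309.60 ÷ 0.70733 = HKD 780,837.23
Profit = HKD 780,837.23 − HKD 754,000.00

Profit: HKD 26,837.23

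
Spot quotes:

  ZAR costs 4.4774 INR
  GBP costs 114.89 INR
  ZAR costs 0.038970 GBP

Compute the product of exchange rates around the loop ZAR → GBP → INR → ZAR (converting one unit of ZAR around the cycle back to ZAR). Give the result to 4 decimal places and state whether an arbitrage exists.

1.0000 (no arbitrage)

Around ZAR → GBP → INR → ZAR: 1 × 0.038970 × 114.89 ÷ 4.4774 = 0.999969
Product ≈ 1 (deviation 0.003%, within rounding noise).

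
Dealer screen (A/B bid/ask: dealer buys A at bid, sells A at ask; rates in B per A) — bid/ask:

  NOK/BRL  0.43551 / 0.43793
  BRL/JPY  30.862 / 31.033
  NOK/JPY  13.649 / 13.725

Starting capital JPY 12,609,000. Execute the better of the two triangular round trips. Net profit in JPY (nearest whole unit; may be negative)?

Best loop JPY → BRL → NOK → JPY:
JPY 12,609,000 ÷ 31.033 (buy BRL at ask) = BRL 406,309.41
BRL 406,309.41 ÷ 0.43793 (buy NOK at ask) = NOK 927,795.34
NOK 927,795.34 × 13.649 (sell NOK at bid) = JPY 12,663,479

Net profit: JPY 54,479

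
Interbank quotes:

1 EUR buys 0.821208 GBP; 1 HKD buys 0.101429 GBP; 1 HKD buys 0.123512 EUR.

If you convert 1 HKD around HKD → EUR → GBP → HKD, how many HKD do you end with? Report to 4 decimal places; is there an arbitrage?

Around HKD → EUR → GBP → HKD: 1 × 0.123512 × 0.821208 ÷ 0.101429 = 1.000000
Product ≈ 1 (deviation 0.000%, within rounding noise).

1.0000 (no arbitrage)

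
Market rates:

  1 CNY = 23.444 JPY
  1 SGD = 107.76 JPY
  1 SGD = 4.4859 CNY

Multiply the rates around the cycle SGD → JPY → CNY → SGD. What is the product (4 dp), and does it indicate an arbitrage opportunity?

Around SGD → JPY → CNY → SGD: 1 × 107.76 ÷ 23.444 ÷ 4.4859 = 1.024652
Product > 1; profitable direction is SGD → JPY → CNY → SGD.

1.0247 (arbitrage exists)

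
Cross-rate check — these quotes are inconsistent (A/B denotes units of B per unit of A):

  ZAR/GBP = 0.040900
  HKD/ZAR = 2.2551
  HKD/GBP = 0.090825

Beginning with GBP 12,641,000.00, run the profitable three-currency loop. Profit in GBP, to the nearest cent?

Profit: GBP 196,047.19

Profitable loop is GBP → HKD → ZAR → GBP:
GBP 12,641,000.00 ÷ 0.090825 = HKD 139,179,741.26
HKD 139,179,741.26 × 2.2551 = ZAR 313,864,234.52
ZAR 313,864,234.52 × 0.040900 = GBP 12,837,047.19
Profit = GBP 12,837,047.19 − GBP 12,641,000.00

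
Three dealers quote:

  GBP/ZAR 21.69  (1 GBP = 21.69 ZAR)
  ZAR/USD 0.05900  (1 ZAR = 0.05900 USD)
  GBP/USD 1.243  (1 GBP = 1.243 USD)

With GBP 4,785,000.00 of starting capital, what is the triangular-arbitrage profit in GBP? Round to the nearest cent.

Profitable loop is GBP → ZAR → USD → GBP:
GBP 4,785,000.00 × 21.69 = ZAR 103,786,650.00
ZAR 103,786,650.00 × 0.05900 = USD 6,123,412.35
USD 6,123,412.35 ÷ 1.243 = GBP 4,926,317.26
Profit = GBP 4,926,317.26 − GBP 4,785,000.00

Profit: GBP 141,317.26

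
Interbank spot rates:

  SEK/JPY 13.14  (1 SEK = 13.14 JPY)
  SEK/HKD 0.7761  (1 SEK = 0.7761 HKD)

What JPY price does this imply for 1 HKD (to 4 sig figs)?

HKD/JPY = 16.93

1 HKD ÷ 0.7761 = 1.28849 SEK
1.28849 SEK × 13.14 = 16.9308 JPY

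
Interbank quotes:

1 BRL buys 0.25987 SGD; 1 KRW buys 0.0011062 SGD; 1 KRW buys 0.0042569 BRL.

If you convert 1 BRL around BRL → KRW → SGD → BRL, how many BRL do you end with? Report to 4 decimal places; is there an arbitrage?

Around BRL → KRW → SGD → BRL: 1 ÷ 0.0042569 × 0.0011062 ÷ 0.25987 = 0.999963
Product ≈ 1 (deviation 0.004%, within rounding noise).

1.0000 (no arbitrage)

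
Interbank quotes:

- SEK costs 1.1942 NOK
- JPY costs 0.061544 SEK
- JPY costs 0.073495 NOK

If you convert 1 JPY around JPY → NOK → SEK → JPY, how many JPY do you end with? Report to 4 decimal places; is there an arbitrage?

Around JPY → NOK → SEK → JPY: 1 × 0.073495 ÷ 1.1942 ÷ 0.061544 = 0.999989
Product ≈ 1 (deviation 0.001%, within rounding noise).

1.0000 (no arbitrage)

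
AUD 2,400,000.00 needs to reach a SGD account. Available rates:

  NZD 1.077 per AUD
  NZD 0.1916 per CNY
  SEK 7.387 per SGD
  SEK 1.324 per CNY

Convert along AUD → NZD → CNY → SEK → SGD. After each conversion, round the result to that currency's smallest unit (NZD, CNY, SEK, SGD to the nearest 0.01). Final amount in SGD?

AUD 2,400,000.00 × 1.077 = NZD 2,584,800.00
NZD 2,584,800.00 ÷ 0.1916 = CNY 13,490,605.43
CNY 13,490,605.43 × 1.324 = SEK 17,861,561.59
SEK 17,861,561.59 ÷ 7.387 = SGD 2,417,972.33

SGD 2,417,972.33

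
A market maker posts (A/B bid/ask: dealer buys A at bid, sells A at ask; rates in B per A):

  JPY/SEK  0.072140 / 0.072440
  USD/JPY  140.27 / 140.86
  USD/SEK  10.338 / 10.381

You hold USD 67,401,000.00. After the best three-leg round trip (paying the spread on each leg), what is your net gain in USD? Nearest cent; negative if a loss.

Best loop USD → SEK → JPY → USD:
USD 67,401,000.00 × 10.338 (sell USD at bid) = SEK 696,791,538.00
SEK 696,791,538.00 ÷ 0.072440 (buy JPY at ask) = JPY 9,618,878,216
JPY 9,618,878,216 ÷ 140.86 (buy USD at ask) = USD 68,286,796.94

Net profit: USD 885,796.94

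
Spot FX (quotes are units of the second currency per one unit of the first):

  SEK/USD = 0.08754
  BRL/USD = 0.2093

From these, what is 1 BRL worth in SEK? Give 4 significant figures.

1 BRL × 0.2093 = 0.2093 USD
0.2093 USD ÷ 0.08754 = 2.39091 SEK

BRL/SEK = 2.391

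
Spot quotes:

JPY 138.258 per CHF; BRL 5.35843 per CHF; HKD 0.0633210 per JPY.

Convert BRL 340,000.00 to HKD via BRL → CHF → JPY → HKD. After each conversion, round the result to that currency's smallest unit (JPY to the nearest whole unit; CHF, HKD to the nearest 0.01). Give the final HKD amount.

BRL 340,000.00 ÷ 5.35843 = CHF 63,451.42
CHF 63,451.42 × 138.258 = JPY 8,772,666
JPY 8,772,666 × 0.0633210 = HKD 555,493.98

HKD 555,493.98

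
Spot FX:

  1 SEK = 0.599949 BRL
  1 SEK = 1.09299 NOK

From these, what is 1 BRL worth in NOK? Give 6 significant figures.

BRL/NOK = 1.82180

1 BRL ÷ 0.599949 = 1.66681 SEK
1.66681 SEK × 1.09299 = 1.8218 NOK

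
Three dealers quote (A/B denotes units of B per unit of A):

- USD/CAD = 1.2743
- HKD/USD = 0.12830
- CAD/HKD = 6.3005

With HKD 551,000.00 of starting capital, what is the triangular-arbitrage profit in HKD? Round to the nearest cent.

Profit: HKD 16,577.22

Profitable loop is HKD → USD → CAD → HKD:
HKD 551,000.00 × 0.12830 = USD 70,693.30
USD 70,693.30 × 1.2743 = CAD 90,084.47
CAD 90,084.47 × 6.3005 = HKD 567,577.22
Profit = HKD 567,577.22 − HKD 551,000.00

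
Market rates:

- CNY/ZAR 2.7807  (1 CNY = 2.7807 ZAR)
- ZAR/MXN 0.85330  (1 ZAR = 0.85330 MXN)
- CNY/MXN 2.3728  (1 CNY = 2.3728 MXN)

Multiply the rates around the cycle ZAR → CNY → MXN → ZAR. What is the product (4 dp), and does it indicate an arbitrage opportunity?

1.0000 (no arbitrage)

Around ZAR → CNY → MXN → ZAR: 1 ÷ 2.7807 × 2.3728 ÷ 0.85330 = 1.000012
Product ≈ 1 (deviation 0.001%, within rounding noise).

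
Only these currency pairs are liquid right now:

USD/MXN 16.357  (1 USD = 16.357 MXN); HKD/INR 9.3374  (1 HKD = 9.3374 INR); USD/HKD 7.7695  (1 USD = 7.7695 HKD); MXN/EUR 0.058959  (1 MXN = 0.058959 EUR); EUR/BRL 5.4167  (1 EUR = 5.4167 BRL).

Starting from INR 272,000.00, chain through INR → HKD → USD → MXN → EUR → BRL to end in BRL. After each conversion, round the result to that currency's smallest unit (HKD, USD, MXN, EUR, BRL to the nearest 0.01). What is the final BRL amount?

INR 272,000.00 ÷ 9.3374 = HKD 29,130.16
HKD 29,130.16 ÷ 7.7695 = USD 3,749.30
USD 3,749.30 × 16.357 = MXN 61,327.30
MXN 61,327.30 × 0.058959 = EUR 3,615.80
EUR 3,615.80 × 5.4167 = BRL 19,585.70

BRL 19,585.70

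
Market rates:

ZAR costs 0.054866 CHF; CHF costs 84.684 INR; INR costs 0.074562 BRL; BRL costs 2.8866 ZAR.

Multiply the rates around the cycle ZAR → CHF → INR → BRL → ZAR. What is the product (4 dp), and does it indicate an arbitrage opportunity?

1.0000 (no arbitrage)

Around ZAR → CHF → INR → BRL → ZAR: 1 × 0.054866 × 84.684 × 0.074562 × 2.8866 = 1.000020
Product ≈ 1 (deviation 0.002%, within rounding noise).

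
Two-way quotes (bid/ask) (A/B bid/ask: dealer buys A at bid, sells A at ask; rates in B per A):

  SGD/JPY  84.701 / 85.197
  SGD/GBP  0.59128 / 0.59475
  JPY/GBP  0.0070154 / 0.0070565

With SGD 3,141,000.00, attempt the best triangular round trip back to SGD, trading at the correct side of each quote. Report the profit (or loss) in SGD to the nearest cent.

Best loop SGD → JPY → GBP → SGD:
SGD 3,141,000.00 × 84.701 (sell SGD at bid) = JPY 266,045,841
JPY 266,045,841 × 0.0070154 (sell JPY at bid) = GBP 1,866,417.99
GBP 1,866,417.99 ÷ 0.59475 (buy SGD at ask) = SGD 3,138,155.52

Net result: SGD -2,844.48 (no profitable arbitrage after spreads)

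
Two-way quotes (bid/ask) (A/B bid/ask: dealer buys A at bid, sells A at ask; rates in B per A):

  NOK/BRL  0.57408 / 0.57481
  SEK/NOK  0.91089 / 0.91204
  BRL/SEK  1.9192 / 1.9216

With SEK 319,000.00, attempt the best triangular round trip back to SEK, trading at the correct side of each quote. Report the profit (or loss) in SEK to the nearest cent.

Net profit: SEK 1,146.88

Best loop SEK → NOK → BRL → SEK:
SEK 319,000.00 × 0.91089 (sell SEK at bid) = NOK 290,573.91
NOK 290,573.91 × 0.57408 (sell NOK at bid) = BRL 166,812.67
BRL 166,812.67 × 1.9192 (sell BRL at bid) = SEK 320,146.88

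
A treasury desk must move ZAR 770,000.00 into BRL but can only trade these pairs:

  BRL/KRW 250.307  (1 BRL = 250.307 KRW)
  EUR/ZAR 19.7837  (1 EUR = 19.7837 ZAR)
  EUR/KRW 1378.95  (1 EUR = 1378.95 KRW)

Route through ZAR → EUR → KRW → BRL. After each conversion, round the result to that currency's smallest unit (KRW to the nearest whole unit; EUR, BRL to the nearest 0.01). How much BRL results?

BRL 214,416.76

ZAR 770,000.00 ÷ 19.7837 = EUR 38,920.93
EUR 38,920.93 × 1378.95 = KRW 53,670,016
KRW 53,670,016 ÷ 250.307 = BRL 214,416.76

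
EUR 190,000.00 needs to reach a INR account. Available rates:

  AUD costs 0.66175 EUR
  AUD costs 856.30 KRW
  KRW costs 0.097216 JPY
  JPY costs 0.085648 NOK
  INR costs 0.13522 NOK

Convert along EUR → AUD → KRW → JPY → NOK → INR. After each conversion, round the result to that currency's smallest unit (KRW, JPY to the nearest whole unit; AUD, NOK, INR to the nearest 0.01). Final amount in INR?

EUR 190,000.00 ÷ 0.66175 = AUD 287,117.49
AUD 287,117.49 × 856.30 = KRW 245,858,707
KRW 245,858,707 × 0.097216 = JPY 23,901,400
JPY 23,901,400 × 0.085648 = NOK 2,047,107.11
NOK 2,047,107.11 ÷ 0.13522 = INR 15,139,085.27

INR 15,139,085.27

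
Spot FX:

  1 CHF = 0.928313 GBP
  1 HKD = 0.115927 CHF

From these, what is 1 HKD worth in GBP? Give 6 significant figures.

1 HKD × 0.115927 = 0.115927 CHF
0.115927 CHF × 0.928313 = 0.107617 GBP

HKD/GBP = 0.107617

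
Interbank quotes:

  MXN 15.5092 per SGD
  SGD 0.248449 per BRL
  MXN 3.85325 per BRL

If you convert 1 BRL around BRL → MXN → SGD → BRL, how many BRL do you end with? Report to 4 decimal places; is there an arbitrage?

1.0000 (no arbitrage)

Around BRL → MXN → SGD → BRL: 1 × 3.85325 ÷ 15.5092 ÷ 0.248449 = 1.000001
Product ≈ 1 (deviation 0.000%, within rounding noise).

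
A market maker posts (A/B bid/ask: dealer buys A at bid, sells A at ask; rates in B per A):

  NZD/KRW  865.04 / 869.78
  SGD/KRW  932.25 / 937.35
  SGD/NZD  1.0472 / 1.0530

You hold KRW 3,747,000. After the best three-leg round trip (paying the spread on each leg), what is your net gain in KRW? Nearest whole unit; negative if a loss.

Net profit: KRW 66,979

Best loop KRW → NZD → SGD → KRW:
KRW 3,747,000 ÷ 869.78 (buy NZD at ask) = NZD 4,307.99
NZD 4,307.99 ÷ 1.0530 (buy SGD at ask) = SGD 4,091.15
SGD 4,091.15 × 932.25 (sell SGD at bid) = KRW 3,813,979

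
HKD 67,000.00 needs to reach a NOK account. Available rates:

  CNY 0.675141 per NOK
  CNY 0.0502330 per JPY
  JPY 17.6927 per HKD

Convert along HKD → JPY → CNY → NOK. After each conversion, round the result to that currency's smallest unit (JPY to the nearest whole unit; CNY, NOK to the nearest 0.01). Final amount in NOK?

NOK 88,198.98

HKD 67,000.00 × 17.6927 = JPY 1,185,411
JPY 1,185,411 × 0.0502330 = CNY 59,546.75
CNY 59,546.75 ÷ 0.675141 = NOK 88,198.98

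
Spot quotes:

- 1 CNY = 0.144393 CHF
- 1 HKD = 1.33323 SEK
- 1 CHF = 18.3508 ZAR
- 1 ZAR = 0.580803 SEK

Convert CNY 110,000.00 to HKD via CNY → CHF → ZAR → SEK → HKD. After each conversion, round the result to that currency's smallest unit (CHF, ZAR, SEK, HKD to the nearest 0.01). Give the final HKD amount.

CNY 110,000.00 × 0.144393 = CHF 15,883.23
CHF 15,883.23 × 18.3508 = ZAR 291,469.98
ZAR 291,469.98 × 0.580803 = SEK 169,286.64
SEK 169,286.64 ÷ 1.33323 = HKD 126,974.82

HKD 126,974.82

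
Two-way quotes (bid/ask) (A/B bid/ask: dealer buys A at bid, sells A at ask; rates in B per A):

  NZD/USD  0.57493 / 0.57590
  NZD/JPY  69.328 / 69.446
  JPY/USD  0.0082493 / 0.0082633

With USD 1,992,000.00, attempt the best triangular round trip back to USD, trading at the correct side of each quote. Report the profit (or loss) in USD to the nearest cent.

Net profit: USD 3,738.10

Best loop USD → JPY → NZD → USD:
USD 1,992,000.00 ÷ 0.0082633 (buy JPY at ask) = JPY 241,065,918
JPY 241,065,918 ÷ 69.446 (buy NZD at ask) = NZD 3,471,271.46
NZD 3,471,271.46 × 0.57493 (sell NZD at bid) = USD 1,995,738.10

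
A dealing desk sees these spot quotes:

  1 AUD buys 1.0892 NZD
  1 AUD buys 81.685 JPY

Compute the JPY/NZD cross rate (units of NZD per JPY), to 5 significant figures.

1 JPY ÷ 81.685 = 0.0122421 AUD
0.0122421 AUD × 1.0892 = 0.0133341 NZD

JPY/NZD = 0.013334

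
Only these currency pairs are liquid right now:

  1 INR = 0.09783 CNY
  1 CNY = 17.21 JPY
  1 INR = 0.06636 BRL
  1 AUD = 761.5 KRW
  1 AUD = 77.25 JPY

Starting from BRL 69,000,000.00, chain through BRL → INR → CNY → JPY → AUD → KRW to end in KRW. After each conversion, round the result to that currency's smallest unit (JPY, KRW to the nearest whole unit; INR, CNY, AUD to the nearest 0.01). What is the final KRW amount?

BRL 69,000,000.00 ÷ 0.06636 = INR 1,039,783,001.81
INR 1,039,783,001.81 × 0.09783 = CNY 101,721,971.07
CNY 101,721,971.07 × 17.21 = JPY 1,750,635,122
JPY 1,750,635,122 ÷ 77.25 = AUD 22,661,943.33
AUD 22,661,943.33 × 761.5 = KRW 17,257,069,846

KRW 17,257,069,846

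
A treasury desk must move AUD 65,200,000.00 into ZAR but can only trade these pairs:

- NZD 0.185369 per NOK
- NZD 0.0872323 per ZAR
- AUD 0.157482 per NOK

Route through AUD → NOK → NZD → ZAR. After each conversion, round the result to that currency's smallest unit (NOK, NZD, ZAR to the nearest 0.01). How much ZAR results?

ZAR 879,784,806.77

AUD 65,200,000.00 ÷ 0.157482 = NOK 414,015,570.03
NOK 414,015,570.03 × 0.185369 = NZD 76,745,652.20
NZD 76,745,652.20 ÷ 0.0872323 = ZAR 879,784,806.77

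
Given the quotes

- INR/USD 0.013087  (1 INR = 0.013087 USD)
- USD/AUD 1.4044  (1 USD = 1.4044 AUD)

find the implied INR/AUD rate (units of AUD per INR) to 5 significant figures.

1 INR × 0.013087 = 0.013087 USD
0.013087 USD × 1.4044 = 0.0183794 AUD

INR/AUD = 0.018379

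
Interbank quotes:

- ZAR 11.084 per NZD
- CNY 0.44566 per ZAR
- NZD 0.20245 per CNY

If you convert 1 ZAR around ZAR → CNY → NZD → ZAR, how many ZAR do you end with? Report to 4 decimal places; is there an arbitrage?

Around ZAR → CNY → NZD → ZAR: 1 × 0.44566 × 0.20245 × 11.084 = 1.000041
Product ≈ 1 (deviation 0.004%, within rounding noise).

1.0000 (no arbitrage)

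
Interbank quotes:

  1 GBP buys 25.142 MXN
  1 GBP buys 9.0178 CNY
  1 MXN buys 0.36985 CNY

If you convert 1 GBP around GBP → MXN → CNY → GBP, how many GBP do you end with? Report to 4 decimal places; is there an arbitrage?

1.0312 (arbitrage exists)

Around GBP → MXN → CNY → GBP: 1 × 25.142 × 0.36985 ÷ 9.0178 = 1.031157
Product > 1; profitable direction is GBP → MXN → CNY → GBP.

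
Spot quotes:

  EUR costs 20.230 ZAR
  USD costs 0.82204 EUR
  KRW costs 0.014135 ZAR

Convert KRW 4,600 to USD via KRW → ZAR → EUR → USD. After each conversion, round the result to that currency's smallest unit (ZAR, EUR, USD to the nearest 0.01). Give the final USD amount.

USD 3.90

KRW 4,600 × 0.014135 = ZAR 65.02
ZAR 65.02 ÷ 20.230 = EUR 3.21
EUR 3.21 ÷ 0.82204 = USD 3.90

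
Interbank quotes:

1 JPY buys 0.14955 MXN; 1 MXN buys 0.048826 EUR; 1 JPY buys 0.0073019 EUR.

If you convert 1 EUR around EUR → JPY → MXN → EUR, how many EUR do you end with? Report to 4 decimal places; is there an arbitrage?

1.0000 (no arbitrage)

Around EUR → JPY → MXN → EUR: 1 ÷ 0.0073019 × 0.14955 × 0.048826 = 1.000004
Product ≈ 1 (deviation 0.000%, within rounding noise).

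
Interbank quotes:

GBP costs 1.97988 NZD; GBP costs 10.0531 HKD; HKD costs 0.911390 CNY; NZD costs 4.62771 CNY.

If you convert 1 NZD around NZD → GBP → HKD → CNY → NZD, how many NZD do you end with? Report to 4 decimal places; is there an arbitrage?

Around NZD → GBP → HKD → CNY → NZD: 1 ÷ 1.97988 × 10.0531 × 0.911390 ÷ 4.62771 = 0.999998
Product ≈ 1 (deviation 0.000%, within rounding noise).

1.0000 (no arbitrage)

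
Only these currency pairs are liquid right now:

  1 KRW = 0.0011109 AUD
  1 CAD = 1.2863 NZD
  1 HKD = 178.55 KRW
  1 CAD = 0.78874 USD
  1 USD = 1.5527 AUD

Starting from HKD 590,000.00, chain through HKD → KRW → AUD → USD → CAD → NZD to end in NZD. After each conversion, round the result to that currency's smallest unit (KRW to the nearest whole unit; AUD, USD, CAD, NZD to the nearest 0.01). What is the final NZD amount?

HKD 590,000.00 × 178.55 = KRW 105,344,500
KRW 105,344,500 × 0.0011109 = AUD 117,027.21
AUD 117,027.21 ÷ 1.5527 = USD 75,370.14
USD 75,370.14 ÷ 0.78874 = CAD 95,557.65
CAD 95,557.65 × 1.2863 = NZD 122,915.81

NZD 122,915.81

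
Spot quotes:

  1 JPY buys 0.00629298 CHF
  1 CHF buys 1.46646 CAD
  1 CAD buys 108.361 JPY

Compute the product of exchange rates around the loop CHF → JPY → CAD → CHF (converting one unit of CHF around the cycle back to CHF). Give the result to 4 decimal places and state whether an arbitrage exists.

1.0000 (no arbitrage)

Around CHF → JPY → CAD → CHF: 1 ÷ 0.00629298 ÷ 108.361 ÷ 1.46646 = 1.000001
Product ≈ 1 (deviation 0.000%, within rounding noise).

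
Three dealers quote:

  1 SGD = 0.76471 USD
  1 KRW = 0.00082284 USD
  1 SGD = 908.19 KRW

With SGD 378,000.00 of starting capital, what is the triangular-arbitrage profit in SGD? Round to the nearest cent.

Profitable loop is SGD → USD → KRW → SGD:
SGD 378,000.00 × 0.76471 = USD 289,060.38
USD 289,060.38 ÷ 0.00082284 = KRW 351,295,975
KRW 351,295,975 ÷ 908.19 = SGD 386,808.90
Profit = SGD 386,808.90 − SGD 378,000.00

Profit: SGD 8,808.90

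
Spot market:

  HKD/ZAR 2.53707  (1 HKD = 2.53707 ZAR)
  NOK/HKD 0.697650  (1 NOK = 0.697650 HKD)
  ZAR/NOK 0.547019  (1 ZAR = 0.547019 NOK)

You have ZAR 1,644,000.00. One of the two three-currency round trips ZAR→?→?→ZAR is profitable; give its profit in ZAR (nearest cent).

Profit: ZAR 53,967.42

Profitable loop is ZAR → HKD → NOK → ZAR:
ZAR 1,644,000.00 ÷ 2.53707 = HKD 647,991.58
HKD 647,991.58 ÷ 0.697650 = NOK 928,820.44
NOK 928,820.44 ÷ 0.547019 = ZAR 1,697,967.42
Profit = ZAR 1,697,967.42 − ZAR 1,644,000.00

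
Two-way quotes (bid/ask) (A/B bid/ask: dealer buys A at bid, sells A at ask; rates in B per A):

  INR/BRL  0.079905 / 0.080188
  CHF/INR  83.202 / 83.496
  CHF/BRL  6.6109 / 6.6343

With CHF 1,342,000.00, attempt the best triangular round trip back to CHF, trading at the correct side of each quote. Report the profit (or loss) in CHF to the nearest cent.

Net profit: CHF 2,823.01

Best loop CHF → INR → BRL → CHF:
CHF 1,342,000.00 × 83.202 (sell CHF at bid) = INR 111,657,084.00
INR 111,657,084.00 × 0.079905 (sell INR at bid) = BRL 8,921,959.30
BRL 8,921,959.30 ÷ 6.6343 (buy CHF at ask) = CHF 1,344,823.01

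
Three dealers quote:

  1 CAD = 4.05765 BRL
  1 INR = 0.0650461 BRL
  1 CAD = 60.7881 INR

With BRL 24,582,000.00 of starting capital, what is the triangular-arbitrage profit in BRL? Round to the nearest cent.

Profit: BRL 644,207.64

Profitable loop is BRL → INR → CAD → BRL:
BRL 24,582,000.00 ÷ 0.0650461 = INR 377,916,585.31
INR 377,916,585.31 ÷ 60.7881 = CAD 6,216,950.12
CAD 6,216,950.12 × 4.05765 = BRL 25,226,207.64
Profit = BRL 25,226,207.64 − BRL 24,582,000.00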